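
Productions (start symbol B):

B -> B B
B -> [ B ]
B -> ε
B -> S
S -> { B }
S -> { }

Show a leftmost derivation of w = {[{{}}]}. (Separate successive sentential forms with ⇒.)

B ⇒ S   [B -> S]
S ⇒ {B}   [S -> { B }]
{B} ⇒ {[B]}   [B -> [ B ]]
{[B]} ⇒ {[BB]}   [B -> B B]
{[BB]} ⇒ {[SB]}   [B -> S]
{[SB]} ⇒ {[{B}B]}   [S -> { B }]
{[{B}B]} ⇒ {[{S}B]}   [B -> S]
{[{S}B]} ⇒ {[{{}}B]}   [S -> { }]
{[{{}}B]} ⇒ {[{{}}]}   [B -> ε]

B ⇒ S ⇒ {B} ⇒ {[B]} ⇒ {[BB]} ⇒ {[SB]} ⇒ {[{B}B]} ⇒ {[{S}B]} ⇒ {[{{}}B]} ⇒ {[{{}}]}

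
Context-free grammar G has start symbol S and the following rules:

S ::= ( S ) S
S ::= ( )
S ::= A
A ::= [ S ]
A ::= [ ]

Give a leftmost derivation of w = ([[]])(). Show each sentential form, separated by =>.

S => (S)S   [S ::= ( S ) S]
(S)S => (A)S   [S ::= A]
(A)S => ([S])S   [A ::= [ S ]]
([S])S => ([A])S   [S ::= A]
([A])S => ([[]])S   [A ::= [ ]]
([[]])S => ([[]])()   [S ::= ( )]

S => (S)S => (A)S => ([S])S => ([A])S => ([[]])S => ([[]])()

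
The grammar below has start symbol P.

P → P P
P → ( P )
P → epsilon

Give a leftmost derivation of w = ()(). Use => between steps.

P => PP => (P)P => ()P => ()(P) => ()()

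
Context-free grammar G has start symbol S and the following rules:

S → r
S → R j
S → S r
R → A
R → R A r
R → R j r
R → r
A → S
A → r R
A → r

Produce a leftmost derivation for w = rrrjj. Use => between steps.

S => Rj => Aj => Sj => Rjj => RArjj => AArjj => SArjj => rArjj => rrrjj

S => Rj   [S → R j]
Rj => Aj   [R → A]
Aj => Sj   [A → S]
Sj => Rjj   [S → R j]
Rjj => RArjj   [R → R A r]
RArjj => AArjj   [R → A]
AArjj => SArjj   [A → S]
SArjj => rArjj   [S → r]
rArjj => rrrjj   [A → r]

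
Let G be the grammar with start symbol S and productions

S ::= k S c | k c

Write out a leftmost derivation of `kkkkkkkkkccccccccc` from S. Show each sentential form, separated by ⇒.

S ⇒ kSc   [S ::= k S c]
kSc ⇒ kkScc   [S ::= k S c]
kkScc ⇒ kkkSccc   [S ::= k S c]
kkkSccc ⇒ kkkkScccc   [S ::= k S c]
kkkkScccc ⇒ kkkkkSccccc   [S ::= k S c]
kkkkkSccccc ⇒ kkkkkkScccccc   [S ::= k S c]
kkkkkkScccccc ⇒ kkkkkkkSccccccc   [S ::= k S c]
kkkkkkkSccccccc ⇒ kkkkkkkkScccccccc   [S ::= k S c]
kkkkkkkkScccccccc ⇒ kkkkkkkkkccccccccc   [S ::= k c]

S ⇒ kSc ⇒ kkScc ⇒ kkkSccc ⇒ kkkkScccc ⇒ kkkkkSccccc ⇒ kkkkkkScccccc ⇒ kkkkkkkSccccccc ⇒ kkkkkkkkScccccccc ⇒ kkkkkkkkkccccccccc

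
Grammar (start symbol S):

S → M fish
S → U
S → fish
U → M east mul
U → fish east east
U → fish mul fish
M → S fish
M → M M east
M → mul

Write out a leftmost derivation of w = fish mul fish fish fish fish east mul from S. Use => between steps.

S => U   [S → U]
U => M east mul   [U → M east mul]
M east mul => S fish east mul   [M → S fish]
S fish east mul => M fish fish east mul   [S → M fish]
M fish fish east mul => S fish fish fish east mul   [M → S fish]
S fish fish fish east mul => U fish fish fish east mul   [S → U]
U fish fish fish east mul => fish mul fish fish fish fish east mul   [U → fish mul fish]

S => U => M east mul => S fish east mul => M fish fish east mul => S fish fish fish east mul => U fish fish fish east mul => fish mul fish fish fish fish east mul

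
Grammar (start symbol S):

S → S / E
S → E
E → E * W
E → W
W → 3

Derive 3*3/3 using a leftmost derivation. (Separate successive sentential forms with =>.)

S => S/E => E/E => E*W/E => W*W/E => 3*W/E => 3*3/E => 3*3/W => 3*3/3

S => S/E   [S → S / E]
S/E => E/E   [S → E]
E/E => E*W/E   [E → E * W]
E*W/E => W*W/E   [E → W]
W*W/E => 3*W/E   [W → 3]
3*W/E => 3*3/E   [W → 3]
3*3/E => 3*3/W   [E → W]
3*3/W => 3*3/3   [W → 3]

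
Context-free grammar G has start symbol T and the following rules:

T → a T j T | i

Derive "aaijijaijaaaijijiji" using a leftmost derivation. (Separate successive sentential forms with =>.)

T=>aTjT=>aaTjTjT=>aaijTjT=>aaijijT=>aaijijaTjT=>aaijijaijT=>aaijijaijaTjT=>aaijijaijaaTjTjT=>aaijijaijaaaTjTjTjT=>aaijijaijaaaijTjTjT=>aaijijaijaaaijijTjT=>aaijijaijaaaijijijT=>aaijijaijaaaijijiji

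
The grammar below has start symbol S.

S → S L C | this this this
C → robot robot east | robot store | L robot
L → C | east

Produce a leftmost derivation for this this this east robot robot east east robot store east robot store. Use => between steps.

S => S L C   [S → S L C]
S L C => S L C L C   [S → S L C]
S L C L C => S L C L C L C   [S → S L C]
S L C L C L C => this this this L C L C L C   [S → this this this]
this this this L C L C L C => this this this east C L C L C   [L → east]
this this this east C L C L C => this this this east robot robot east L C L C   [C → robot robot east]
this this this east robot robot east L C L C => this this this east robot robot east east C L C   [L → east]
this this this east robot robot east east C L C => this this this east robot robot east east robot store L C   [C → robot store]
this this this east robot robot east east robot store L C => this this this east robot robot east east robot store east C   [L → east]
this this this east robot robot east east robot store east C => this this this east robot robot east east robot store east robot store   [C → robot store]

S => S L C => S L C L C => S L C L C L C => this this this L C L C L C => this this this east C L C L C => this this this east robot robot east L C L C => this this this east robot robot east east C L C => this this this east robot robot east east robot store L C => this this this east robot robot east east robot store east C => this this this east robot robot east east robot store east robot store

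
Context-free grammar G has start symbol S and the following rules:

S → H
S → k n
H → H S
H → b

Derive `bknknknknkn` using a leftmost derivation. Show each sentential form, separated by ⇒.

S ⇒ H ⇒ HS ⇒ HSS ⇒ HSSS ⇒ HSSSS ⇒ HSSSSS ⇒ bSSSSS ⇒ bknSSSS ⇒ bknknSSS ⇒ bknknknSS ⇒ bknknknknS ⇒ bknknknknkn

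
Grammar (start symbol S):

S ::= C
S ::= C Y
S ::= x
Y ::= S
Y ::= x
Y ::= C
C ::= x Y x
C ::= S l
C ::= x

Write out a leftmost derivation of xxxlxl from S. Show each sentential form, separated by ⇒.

S⇒C⇒Sl⇒CYl⇒SlYl⇒ClYl⇒xYxlYl⇒xSxlYl⇒xxxlYl⇒xxxlxl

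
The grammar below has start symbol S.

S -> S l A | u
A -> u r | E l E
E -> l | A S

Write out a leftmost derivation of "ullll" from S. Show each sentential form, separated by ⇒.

S ⇒ SlA ⇒ ulA ⇒ ulElE ⇒ ulllE ⇒ ullll

S ⇒ SlA   [S -> S l A]
SlA ⇒ ulA   [S -> u]
ulA ⇒ ulElE   [A -> E l E]
ulElE ⇒ ulllE   [E -> l]
ulllE ⇒ ullll   [E -> l]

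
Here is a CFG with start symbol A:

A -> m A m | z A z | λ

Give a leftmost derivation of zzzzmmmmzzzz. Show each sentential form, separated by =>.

A => zAz => zzAzz => zzzAzzz => zzzzAzzzz => zzzzmAmzzzz => zzzzmmAmmzzzz => zzzzmmmmzzzz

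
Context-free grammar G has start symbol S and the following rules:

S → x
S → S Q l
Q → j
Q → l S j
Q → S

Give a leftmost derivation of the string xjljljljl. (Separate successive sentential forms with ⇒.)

S ⇒ SQl ⇒ SQlQl ⇒ SQlQlQl ⇒ SQlQlQlQl ⇒ xQlQlQlQl ⇒ xjlQlQlQl ⇒ xjljlQlQl ⇒ xjljljlQl ⇒ xjljljljl

S ⇒ SQl   [S → S Q l]
SQl ⇒ SQlQl   [S → S Q l]
SQlQl ⇒ SQlQlQl   [S → S Q l]
SQlQlQl ⇒ SQlQlQlQl   [S → S Q l]
SQlQlQlQl ⇒ xQlQlQlQl   [S → x]
xQlQlQlQl ⇒ xjlQlQlQl   [Q → j]
xjlQlQlQl ⇒ xjljlQlQl   [Q → j]
xjljlQlQl ⇒ xjljljlQl   [Q → j]
xjljljlQl ⇒ xjljljljl   [Q → j]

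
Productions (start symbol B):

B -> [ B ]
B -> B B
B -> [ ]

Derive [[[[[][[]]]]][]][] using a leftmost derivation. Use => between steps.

B => BB => [B]B => [BB]B => [[B]B]B => [[[B]]B]B => [[[[B]]]B]B => [[[[BB]]]B]B => [[[[[]B]]]B]B => [[[[[][B]]]]B]B => [[[[[][[]]]]]B]B => [[[[[][[]]]]][]]B => [[[[[][[]]]]][]][]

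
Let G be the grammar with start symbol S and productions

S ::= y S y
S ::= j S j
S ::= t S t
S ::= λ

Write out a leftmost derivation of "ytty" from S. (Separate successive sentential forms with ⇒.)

S ⇒ ySy ⇒ ytSty ⇒ ytty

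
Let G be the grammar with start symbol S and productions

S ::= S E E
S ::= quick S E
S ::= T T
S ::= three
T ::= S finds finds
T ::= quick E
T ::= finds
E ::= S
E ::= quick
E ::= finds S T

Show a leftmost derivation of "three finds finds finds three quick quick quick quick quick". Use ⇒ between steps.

S ⇒ S E E ⇒ S E E E E ⇒ T T E E E E ⇒ S finds finds T E E E E ⇒ three finds finds T E E E E ⇒ three finds finds finds E E E E ⇒ three finds finds finds S E E E ⇒ three finds finds finds S E E E E E ⇒ three finds finds finds three E E E E E ⇒ three finds finds finds three quick E E E E ⇒ three finds finds finds three quick quick E E E ⇒ three finds finds finds three quick quick quick E E ⇒ three finds finds finds three quick quick quick quick E ⇒ three finds finds finds three quick quick quick quick quick

S ⇒ S E E   [S ::= S E E]
S E E ⇒ S E E E E   [S ::= S E E]
S E E E E ⇒ T T E E E E   [S ::= T T]
T T E E E E ⇒ S finds finds T E E E E   [T ::= S finds finds]
S finds finds T E E E E ⇒ three finds finds T E E E E   [S ::= three]
three finds finds T E E E E ⇒ three finds finds finds E E E E   [T ::= finds]
three finds finds finds E E E E ⇒ three finds finds finds S E E E   [E ::= S]
three finds finds finds S E E E ⇒ three finds finds finds S E E E E E   [S ::= S E E]
three finds finds finds S E E E E E ⇒ three finds finds finds three E E E E E   [S ::= three]
three finds finds finds three E E E E E ⇒ three finds finds finds three quick E E E E   [E ::= quick]
three finds finds finds three quick E E E E ⇒ three finds finds finds three quick quick E E E   [E ::= quick]
three finds finds finds three quick quick E E E ⇒ three finds finds finds three quick quick quick E E   [E ::= quick]
three finds finds finds three quick quick quick E E ⇒ three finds finds finds three quick quick quick quick E   [E ::= quick]
three finds finds finds three quick quick quick quick E ⇒ three finds finds finds three quick quick quick quick quick   [E ::= quick]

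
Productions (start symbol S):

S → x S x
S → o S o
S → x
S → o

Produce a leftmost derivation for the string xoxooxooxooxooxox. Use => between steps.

S => xSx   [S → x S x]
xSx => xoSox   [S → o S o]
xoSox => xoxSxox   [S → x S x]
xoxSxox => xoxoSoxox   [S → o S o]
xoxoSoxox => xoxooSooxox   [S → o S o]
xoxooSooxox => xoxooxSxooxox   [S → x S x]
xoxooxSxooxox => xoxooxoSoxooxox   [S → o S o]
xoxooxoSoxooxox => xoxooxooSooxooxox   [S → o S o]
xoxooxooSooxooxox => xoxooxooxooxooxox   [S → x]

S => xSx => xoSox => xoxSxox => xoxoSoxox => xoxooSooxox => xoxooxSxooxox => xoxooxoSoxooxox => xoxooxooSooxooxox => xoxooxooxooxooxox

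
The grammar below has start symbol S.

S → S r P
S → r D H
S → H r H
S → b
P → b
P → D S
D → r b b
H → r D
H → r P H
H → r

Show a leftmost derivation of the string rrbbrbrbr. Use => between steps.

S=>rDH=>rrbbH=>rrbbrPH=>rrbbrbH=>rrbbrbrPH=>rrbbrbrbH=>rrbbrbrbr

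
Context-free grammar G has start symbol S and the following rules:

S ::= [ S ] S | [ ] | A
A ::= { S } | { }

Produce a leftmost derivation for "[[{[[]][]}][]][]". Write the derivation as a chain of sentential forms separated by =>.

S => [S]S   [S ::= [ S ] S]
[S]S => [[S]S]S   [S ::= [ S ] S]
[[S]S]S => [[A]S]S   [S ::= A]
[[A]S]S => [[{S}]S]S   [A ::= { S }]
[[{S}]S]S => [[{[S]S}]S]S   [S ::= [ S ] S]
[[{[S]S}]S]S => [[{[[]]S}]S]S   [S ::= [ ]]
[[{[[]]S}]S]S => [[{[[]][]}]S]S   [S ::= [ ]]
[[{[[]][]}]S]S => [[{[[]][]}][]]S   [S ::= [ ]]
[[{[[]][]}][]]S => [[{[[]][]}][]][]   [S ::= [ ]]

S => [S]S => [[S]S]S => [[A]S]S => [[{S}]S]S => [[{[S]S}]S]S => [[{[[]]S}]S]S => [[{[[]][]}]S]S => [[{[[]][]}][]]S => [[{[[]][]}][]][]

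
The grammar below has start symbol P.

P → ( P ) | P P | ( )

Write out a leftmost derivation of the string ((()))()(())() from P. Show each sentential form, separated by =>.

P => PP   [P → P P]
PP => PPP   [P → P P]
PPP => (P)PP   [P → ( P )]
(P)PP => ((P))PP   [P → ( P )]
((P))PP => ((()))PP   [P → ( )]
((()))PP => ((()))()P   [P → ( )]
((()))()P => ((()))()PP   [P → P P]
((()))()PP => ((()))()(P)P   [P → ( P )]
((()))()(P)P => ((()))()(())P   [P → ( )]
((()))()(())P => ((()))()(())()   [P → ( )]

P=>PP=>PPP=>(P)PP=>((P))PP=>((()))PP=>((()))()P=>((()))()PP=>((()))()(P)P=>((()))()(())P=>((()))()(())()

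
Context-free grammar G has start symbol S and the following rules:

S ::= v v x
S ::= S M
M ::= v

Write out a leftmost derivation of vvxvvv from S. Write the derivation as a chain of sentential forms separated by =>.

S => SM => SMM => SMMM => vvxMMM => vvxvMM => vvxvvM => vvxvvv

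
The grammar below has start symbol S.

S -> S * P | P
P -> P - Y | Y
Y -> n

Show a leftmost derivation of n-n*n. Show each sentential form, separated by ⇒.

S ⇒ S*P   [S -> S * P]
S*P ⇒ P*P   [S -> P]
P*P ⇒ P-Y*P   [P -> P - Y]
P-Y*P ⇒ Y-Y*P   [P -> Y]
Y-Y*P ⇒ n-Y*P   [Y -> n]
n-Y*P ⇒ n-n*P   [Y -> n]
n-n*P ⇒ n-n*Y   [P -> Y]
n-n*Y ⇒ n-n*n   [Y -> n]

S ⇒ S*P ⇒ P*P ⇒ P-Y*P ⇒ Y-Y*P ⇒ n-Y*P ⇒ n-n*P ⇒ n-n*Y ⇒ n-n*n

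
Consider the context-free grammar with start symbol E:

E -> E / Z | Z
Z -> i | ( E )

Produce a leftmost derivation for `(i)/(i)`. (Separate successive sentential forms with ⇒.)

E⇒E/Z⇒Z/Z⇒(E)/Z⇒(Z)/Z⇒(i)/Z⇒(i)/(E)⇒(i)/(Z)⇒(i)/(i)

E ⇒ E/Z   [E -> E / Z]
E/Z ⇒ Z/Z   [E -> Z]
Z/Z ⇒ (E)/Z   [Z -> ( E )]
(E)/Z ⇒ (Z)/Z   [E -> Z]
(Z)/Z ⇒ (i)/Z   [Z -> i]
(i)/Z ⇒ (i)/(E)   [Z -> ( E )]
(i)/(E) ⇒ (i)/(Z)   [E -> Z]
(i)/(Z) ⇒ (i)/(i)   [Z -> i]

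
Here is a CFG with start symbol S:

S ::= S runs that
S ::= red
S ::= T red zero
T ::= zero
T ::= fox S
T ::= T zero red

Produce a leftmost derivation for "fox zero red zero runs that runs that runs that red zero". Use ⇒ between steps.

S ⇒ T red zero ⇒ fox S red zero ⇒ fox S runs that red zero ⇒ fox S runs that runs that red zero ⇒ fox S runs that runs that runs that red zero ⇒ fox T red zero runs that runs that runs that red zero ⇒ fox zero red zero runs that runs that runs that red zero

S ⇒ T red zero   [S ::= T red zero]
T red zero ⇒ fox S red zero   [T ::= fox S]
fox S red zero ⇒ fox S runs that red zero   [S ::= S runs that]
fox S runs that red zero ⇒ fox S runs that runs that red zero   [S ::= S runs that]
fox S runs that runs that red zero ⇒ fox S runs that runs that runs that red zero   [S ::= S runs that]
fox S runs that runs that runs that red zero ⇒ fox T red zero runs that runs that runs that red zero   [S ::= T red zero]
fox T red zero runs that runs that runs that red zero ⇒ fox zero red zero runs that runs that runs that red zero   [T ::= zero]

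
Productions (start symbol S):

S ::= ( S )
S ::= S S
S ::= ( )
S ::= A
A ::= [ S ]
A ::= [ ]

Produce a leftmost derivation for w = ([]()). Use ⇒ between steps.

S ⇒ (S)   [S ::= ( S )]
(S) ⇒ (SS)   [S ::= S S]
(SS) ⇒ (AS)   [S ::= A]
(AS) ⇒ ([]S)   [A ::= [ ]]
([]S) ⇒ ([]())   [S ::= ( )]

S ⇒ (S) ⇒ (SS) ⇒ (AS) ⇒ ([]S) ⇒ ([]())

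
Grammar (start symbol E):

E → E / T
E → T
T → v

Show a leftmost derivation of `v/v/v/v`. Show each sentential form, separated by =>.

E => E/T => E/T/T => E/T/T/T => T/T/T/T => v/T/T/T => v/v/T/T => v/v/v/T => v/v/v/v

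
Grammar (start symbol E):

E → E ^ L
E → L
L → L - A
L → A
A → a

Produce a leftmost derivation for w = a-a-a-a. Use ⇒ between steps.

E ⇒ L   [E → L]
L ⇒ L-A   [L → L - A]
L-A ⇒ L-A-A   [L → L - A]
L-A-A ⇒ L-A-A-A   [L → L - A]
L-A-A-A ⇒ A-A-A-A   [L → A]
A-A-A-A ⇒ a-A-A-A   [A → a]
a-A-A-A ⇒ a-a-A-A   [A → a]
a-a-A-A ⇒ a-a-a-A   [A → a]
a-a-a-A ⇒ a-a-a-a   [A → a]

E ⇒ L ⇒ L-A ⇒ L-A-A ⇒ L-A-A-A ⇒ A-A-A-A ⇒ a-A-A-A ⇒ a-a-A-A ⇒ a-a-a-A ⇒ a-a-a-a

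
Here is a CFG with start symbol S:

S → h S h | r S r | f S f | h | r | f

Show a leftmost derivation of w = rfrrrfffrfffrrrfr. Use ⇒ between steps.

S ⇒ rSr ⇒ rfSfr ⇒ rfrSrfr ⇒ rfrrSrrfr ⇒ rfrrrSrrrfr ⇒ rfrrrfSfrrrfr ⇒ rfrrrffSffrrrfr ⇒ rfrrrfffSfffrrrfr ⇒ rfrrrfffrfffrrrfr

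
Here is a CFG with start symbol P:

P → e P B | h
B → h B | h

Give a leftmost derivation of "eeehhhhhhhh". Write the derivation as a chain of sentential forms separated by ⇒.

P ⇒ ePB ⇒ eePBB ⇒ eeePBBB ⇒ eeehBBB ⇒ eeehhBBB ⇒ eeehhhBB ⇒ eeehhhhB ⇒ eeehhhhhB ⇒ eeehhhhhhB ⇒ eeehhhhhhhB ⇒ eeehhhhhhhh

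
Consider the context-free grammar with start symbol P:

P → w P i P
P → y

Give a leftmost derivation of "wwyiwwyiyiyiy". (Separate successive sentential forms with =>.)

P => wPiP => wwPiPiP => wwyiPiP => wwyiwPiPiP => wwyiwwPiPiPiP => wwyiwwyiPiPiP => wwyiwwyiyiPiP => wwyiwwyiyiyiP => wwyiwwyiyiyiy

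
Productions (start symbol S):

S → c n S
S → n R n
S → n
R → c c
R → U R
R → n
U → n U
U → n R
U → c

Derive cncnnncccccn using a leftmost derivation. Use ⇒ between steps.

S ⇒ cnS   [S → c n S]
cnS ⇒ cncnS   [S → c n S]
cncnS ⇒ cncnnRn   [S → n R n]
cncnnRn ⇒ cncnnURn   [R → U R]
cncnnURn ⇒ cncnnnRRn   [U → n R]
cncnnnRRn ⇒ cncnnnURRn   [R → U R]
cncnnnURRn ⇒ cncnnncRRn   [U → c]
cncnnncRRn ⇒ cncnnncccRn   [R → c c]
cncnnncccRn ⇒ cncnnncccccn   [R → c c]

S ⇒ cnS ⇒ cncnS ⇒ cncnnRn ⇒ cncnnURn ⇒ cncnnnRRn ⇒ cncnnnURRn ⇒ cncnnncRRn ⇒ cncnnncccRn ⇒ cncnnncccccn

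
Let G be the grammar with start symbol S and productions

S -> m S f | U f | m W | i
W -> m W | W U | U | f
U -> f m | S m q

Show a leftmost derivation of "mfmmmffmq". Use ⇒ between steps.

S ⇒ mW   [S -> m W]
mW ⇒ mWU   [W -> W U]
mWU ⇒ mUU   [W -> U]
mUU ⇒ mfmU   [U -> f m]
mfmU ⇒ mfmSmq   [U -> S m q]
mfmSmq ⇒ mfmmSfmq   [S -> m S f]
mfmmSfmq ⇒ mfmmmWfmq   [S -> m W]
mfmmmWfmq ⇒ mfmmmffmq   [W -> f]

S ⇒ mW ⇒ mWU ⇒ mUU ⇒ mfmU ⇒ mfmSmq ⇒ mfmmSfmq ⇒ mfmmmWfmq ⇒ mfmmmffmq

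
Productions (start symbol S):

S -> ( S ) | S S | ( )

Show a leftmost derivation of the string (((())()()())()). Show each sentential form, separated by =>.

S => (S)   [S -> ( S )]
(S) => (SS)   [S -> S S]
(SS) => ((S)S)   [S -> ( S )]
((S)S) => ((SS)S)   [S -> S S]
((SS)S) => ((SSS)S)   [S -> S S]
((SSS)S) => ((SSSS)S)   [S -> S S]
((SSSS)S) => (((S)SSS)S)   [S -> ( S )]
(((S)SSS)S) => (((())SSS)S)   [S -> ( )]
(((())SSS)S) => (((())()SS)S)   [S -> ( )]
(((())()SS)S) => (((())()()S)S)   [S -> ( )]
(((())()()S)S) => (((())()()())S)   [S -> ( )]
(((())()()())S) => (((())()()())())   [S -> ( )]

S=>(S)=>(SS)=>((S)S)=>((SS)S)=>((SSS)S)=>((SSSS)S)=>(((S)SSS)S)=>(((())SSS)S)=>(((())()SS)S)=>(((())()()S)S)=>(((())()()())S)=>(((())()()())())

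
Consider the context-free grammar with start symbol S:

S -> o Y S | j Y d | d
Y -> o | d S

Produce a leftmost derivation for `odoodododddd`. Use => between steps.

S => oYS   [S -> o Y S]
oYS => odSS   [Y -> d S]
odSS => odoYSS   [S -> o Y S]
odoYSS => odooSS   [Y -> o]
odooSS => odoodS   [S -> d]
odoodS => odoodoYS   [S -> o Y S]
odoodoYS => odoododSS   [Y -> d S]
odoododSS => odoododoYSS   [S -> o Y S]
odoododoYSS => odoodododSSS   [Y -> d S]
odoodododSSS => odoodododdSS   [S -> d]
odoodododdSS => odoodododddS   [S -> d]
odoodododddS => odoodododddd   [S -> d]

S => oYS => odSS => odoYSS => odooSS => odoodS => odoodoYS => odoododSS => odoododoYSS => odoodododSSS => odoodododdSS => odoodododddS => odoodododddd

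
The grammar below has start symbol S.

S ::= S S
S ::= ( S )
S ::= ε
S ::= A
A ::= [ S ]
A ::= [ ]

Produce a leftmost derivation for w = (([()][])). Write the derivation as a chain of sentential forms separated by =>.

S => (S)   [S ::= ( S )]
(S) => ((S))   [S ::= ( S )]
((S)) => ((SS))   [S ::= S S]
((SS)) => ((AS))   [S ::= A]
((AS)) => (([S]S))   [A ::= [ S ]]
(([S]S)) => (([(S)]S))   [S ::= ( S )]
(([(S)]S)) => (([()]S))   [S ::= ε]
(([()]S)) => (([()]A))   [S ::= A]
(([()]A)) => (([()][S]))   [A ::= [ S ]]
(([()][S])) => (([()][]))   [S ::= ε]

S => (S) => ((S)) => ((SS)) => ((AS)) => (([S]S)) => (([(S)]S)) => (([()]S)) => (([()]A)) => (([()][S])) => (([()][]))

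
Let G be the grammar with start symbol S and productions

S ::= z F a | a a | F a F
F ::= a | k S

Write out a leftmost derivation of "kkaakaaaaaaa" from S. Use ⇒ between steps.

S⇒FaF⇒kSaF⇒kFaFaF⇒kkSaFaF⇒kkFaFaFaF⇒kkaaFaFaF⇒kkaakSaFaF⇒kkaakFaFaFaF⇒kkaakaaFaFaF⇒kkaakaaaaFaF⇒kkaakaaaaaaF⇒kkaakaaaaaaa

S ⇒ FaF   [S ::= F a F]
FaF ⇒ kSaF   [F ::= k S]
kSaF ⇒ kFaFaF   [S ::= F a F]
kFaFaF ⇒ kkSaFaF   [F ::= k S]
kkSaFaF ⇒ kkFaFaFaF   [S ::= F a F]
kkFaFaFaF ⇒ kkaaFaFaF   [F ::= a]
kkaaFaFaF ⇒ kkaakSaFaF   [F ::= k S]
kkaakSaFaF ⇒ kkaakFaFaFaF   [S ::= F a F]
kkaakFaFaFaF ⇒ kkaakaaFaFaF   [F ::= a]
kkaakaaFaFaF ⇒ kkaakaaaaFaF   [F ::= a]
kkaakaaaaFaF ⇒ kkaakaaaaaaF   [F ::= a]
kkaakaaaaaaF ⇒ kkaakaaaaaaa   [F ::= a]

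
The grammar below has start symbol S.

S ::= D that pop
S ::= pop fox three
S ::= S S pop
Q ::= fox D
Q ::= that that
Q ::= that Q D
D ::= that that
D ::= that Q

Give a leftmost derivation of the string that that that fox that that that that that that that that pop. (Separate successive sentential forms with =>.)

S => D that pop => that Q that pop => that that Q D that pop => that that that Q D D that pop => that that that fox D D D that pop => that that that fox that Q D D that pop => that that that fox that that that D D that pop => that that that fox that that that that that D that pop => that that that fox that that that that that that that that pop

S => D that pop   [S ::= D that pop]
D that pop => that Q that pop   [D ::= that Q]
that Q that pop => that that Q D that pop   [Q ::= that Q D]
that that Q D that pop => that that that Q D D that pop   [Q ::= that Q D]
that that that Q D D that pop => that that that fox D D D that pop   [Q ::= fox D]
that that that fox D D D that pop => that that that fox that Q D D that pop   [D ::= that Q]
that that that fox that Q D D that pop => that that that fox that that that D D that pop   [Q ::= that that]
that that that fox that that that D D that pop => that that that fox that that that that that D that pop   [D ::= that that]
that that that fox that that that that that D that pop => that that that fox that that that that that that that that pop   [D ::= that that]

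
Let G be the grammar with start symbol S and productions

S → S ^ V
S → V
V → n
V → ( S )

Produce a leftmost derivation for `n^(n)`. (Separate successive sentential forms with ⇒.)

S ⇒ S^V ⇒ V^V ⇒ n^V ⇒ n^(S) ⇒ n^(V) ⇒ n^(n)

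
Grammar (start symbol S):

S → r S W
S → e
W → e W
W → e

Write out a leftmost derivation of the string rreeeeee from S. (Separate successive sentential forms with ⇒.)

S ⇒ rSW ⇒ rrSWW ⇒ rreWW ⇒ rreeW ⇒ rreeeW ⇒ rreeeeW ⇒ rreeeeeW ⇒ rreeeeee

S ⇒ rSW   [S → r S W]
rSW ⇒ rrSWW   [S → r S W]
rrSWW ⇒ rreWW   [S → e]
rreWW ⇒ rreeW   [W → e]
rreeW ⇒ rreeeW   [W → e W]
rreeeW ⇒ rreeeeW   [W → e W]
rreeeeW ⇒ rreeeeeW   [W → e W]
rreeeeeW ⇒ rreeeeee   [W → e]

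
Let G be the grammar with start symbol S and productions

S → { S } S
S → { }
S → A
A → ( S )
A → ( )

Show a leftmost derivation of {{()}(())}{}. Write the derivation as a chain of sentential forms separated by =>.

S => {S}S => {{S}S}S => {{A}S}S => {{()}S}S => {{()}A}S => {{()}(S)}S => {{()}(A)}S => {{()}(())}S => {{()}(())}{}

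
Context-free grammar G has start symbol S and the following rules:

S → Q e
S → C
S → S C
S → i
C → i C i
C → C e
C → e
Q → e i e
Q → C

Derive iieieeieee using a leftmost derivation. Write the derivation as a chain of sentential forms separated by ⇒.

S ⇒ Qe ⇒ Ce ⇒ Cee ⇒ Ceee ⇒ iCieee ⇒ iCeieee ⇒ iCeeieee ⇒ iiCieeieee ⇒ iieieeieee

S ⇒ Qe   [S → Q e]
Qe ⇒ Ce   [Q → C]
Ce ⇒ Cee   [C → C e]
Cee ⇒ Ceee   [C → C e]
Ceee ⇒ iCieee   [C → i C i]
iCieee ⇒ iCeieee   [C → C e]
iCeieee ⇒ iCeeieee   [C → C e]
iCeeieee ⇒ iiCieeieee   [C → i C i]
iiCieeieee ⇒ iieieeieee   [C → e]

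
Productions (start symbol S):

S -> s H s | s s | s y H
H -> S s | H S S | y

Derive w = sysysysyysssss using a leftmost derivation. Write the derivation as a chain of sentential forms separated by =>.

S => syH   [S -> s y H]
syH => sySs   [H -> S s]
sySs => sysyHs   [S -> s y H]
sysyHs => sysySss   [H -> S s]
sysySss => sysysHsss   [S -> s H s]
sysysHsss => sysysHSSsss   [H -> H S S]
sysysHSSsss => sysysySSsss   [H -> y]
sysysySSsss => sysysysyHSsss   [S -> s y H]
sysysysyHSsss => sysysysyySsss   [H -> y]
sysysysyySsss => sysysysyysssss   [S -> s s]

S => syH => sySs => sysyHs => sysySss => sysysHsss => sysysHSSsss => sysysySSsss => sysysysyHSsss => sysysysyySsss => sysysysyysssss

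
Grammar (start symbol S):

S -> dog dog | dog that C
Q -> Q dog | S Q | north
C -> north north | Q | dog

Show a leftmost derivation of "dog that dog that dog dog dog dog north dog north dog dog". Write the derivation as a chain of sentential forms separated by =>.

S => dog that C => dog that Q => dog that Q dog => dog that Q dog dog => dog that S Q dog dog => dog that dog that C Q dog dog => dog that dog that Q Q dog dog => dog that dog that S Q Q dog dog => dog that dog that dog dog Q Q dog dog => dog that dog that dog dog Q dog Q dog dog => dog that dog that dog dog S Q dog Q dog dog => dog that dog that dog dog dog dog Q dog Q dog dog => dog that dog that dog dog dog dog north dog Q dog dog => dog that dog that dog dog dog dog north dog north dog dog

S => dog that C   [S -> dog that C]
dog that C => dog that Q   [C -> Q]
dog that Q => dog that Q dog   [Q -> Q dog]
dog that Q dog => dog that Q dog dog   [Q -> Q dog]
dog that Q dog dog => dog that S Q dog dog   [Q -> S Q]
dog that S Q dog dog => dog that dog that C Q dog dog   [S -> dog that C]
dog that dog that C Q dog dog => dog that dog that Q Q dog dog   [C -> Q]
dog that dog that Q Q dog dog => dog that dog that S Q Q dog dog   [Q -> S Q]
dog that dog that S Q Q dog dog => dog that dog that dog dog Q Q dog dog   [S -> dog dog]
dog that dog that dog dog Q Q dog dog => dog that dog that dog dog Q dog Q dog dog   [Q -> Q dog]
dog that dog that dog dog Q dog Q dog dog => dog that dog that dog dog S Q dog Q dog dog   [Q -> S Q]
dog that dog that dog dog S Q dog Q dog dog => dog that dog that dog dog dog dog Q dog Q dog dog   [S -> dog dog]
dog that dog that dog dog dog dog Q dog Q dog dog => dog that dog that dog dog dog dog north dog Q dog dog   [Q -> north]
dog that dog that dog dog dog dog north dog Q dog dog => dog that dog that dog dog dog dog north dog north dog dog   [Q -> north]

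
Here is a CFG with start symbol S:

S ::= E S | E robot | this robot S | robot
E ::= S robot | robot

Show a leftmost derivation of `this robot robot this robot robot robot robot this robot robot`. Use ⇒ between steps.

S ⇒ this robot S ⇒ this robot E S ⇒ this robot S robot S ⇒ this robot E S robot S ⇒ this robot robot S robot S ⇒ this robot robot this robot S robot S ⇒ this robot robot this robot E robot robot S ⇒ this robot robot this robot robot robot robot S ⇒ this robot robot this robot robot robot robot this robot S ⇒ this robot robot this robot robot robot robot this robot robot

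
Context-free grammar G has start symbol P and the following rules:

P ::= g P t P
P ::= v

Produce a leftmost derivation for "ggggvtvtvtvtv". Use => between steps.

P => gPtP   [P ::= g P t P]
gPtP => ggPtPtP   [P ::= g P t P]
ggPtPtP => gggPtPtPtP   [P ::= g P t P]
gggPtPtPtP => ggggPtPtPtPtP   [P ::= g P t P]
ggggPtPtPtPtP => ggggvtPtPtPtP   [P ::= v]
ggggvtPtPtPtP => ggggvtvtPtPtP   [P ::= v]
ggggvtvtPtPtP => ggggvtvtvtPtP   [P ::= v]
ggggvtvtvtPtP => ggggvtvtvtvtP   [P ::= v]
ggggvtvtvtvtP => ggggvtvtvtvtv   [P ::= v]

P => gPtP => ggPtPtP => gggPtPtPtP => ggggPtPtPtPtP => ggggvtPtPtPtP => ggggvtvtPtPtP => ggggvtvtvtPtP => ggggvtvtvtvtP => ggggvtvtvtvtv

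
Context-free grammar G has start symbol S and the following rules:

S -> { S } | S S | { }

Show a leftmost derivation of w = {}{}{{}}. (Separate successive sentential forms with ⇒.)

S⇒SS⇒{}S⇒{}SS⇒{}{}S⇒{}{}{S}⇒{}{}{{}}

S ⇒ SS   [S -> S S]
SS ⇒ {}S   [S -> { }]
{}S ⇒ {}SS   [S -> S S]
{}SS ⇒ {}{}S   [S -> { }]
{}{}S ⇒ {}{}{S}   [S -> { S }]
{}{}{S} ⇒ {}{}{{}}   [S -> { }]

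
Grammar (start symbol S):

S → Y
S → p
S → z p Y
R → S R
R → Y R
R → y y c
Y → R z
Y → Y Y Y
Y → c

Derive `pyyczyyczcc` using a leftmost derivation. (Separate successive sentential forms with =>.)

S => Y   [S → Y]
Y => YYY   [Y → Y Y Y]
YYY => RzYY   [Y → R z]
RzYY => SRzYY   [R → S R]
SRzYY => YRzYY   [S → Y]
YRzYY => RzRzYY   [Y → R z]
RzRzYY => SRzRzYY   [R → S R]
SRzRzYY => pRzRzYY   [S → p]
pRzRzYY => pyyczRzYY   [R → y y c]
pyyczRzYY => pyyczyyczYY   [R → y y c]
pyyczyyczYY => pyyczyyczcY   [Y → c]
pyyczyyczcY => pyyczyyczcc   [Y → c]

S=>Y=>YYY=>RzYY=>SRzYY=>YRzYY=>RzRzYY=>SRzRzYY=>pRzRzYY=>pyyczRzYY=>pyyczyyczYY=>pyyczyyczcY=>pyyczyyczcc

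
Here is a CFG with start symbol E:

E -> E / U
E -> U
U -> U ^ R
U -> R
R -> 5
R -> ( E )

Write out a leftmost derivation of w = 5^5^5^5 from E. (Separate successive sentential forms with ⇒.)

E ⇒ U ⇒ U^R ⇒ U^R^R ⇒ U^R^R^R ⇒ R^R^R^R ⇒ 5^R^R^R ⇒ 5^5^R^R ⇒ 5^5^5^R ⇒ 5^5^5^5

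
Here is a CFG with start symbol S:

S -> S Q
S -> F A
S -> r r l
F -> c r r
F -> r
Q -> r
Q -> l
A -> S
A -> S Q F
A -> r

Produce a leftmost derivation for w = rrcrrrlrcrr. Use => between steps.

S => FA => rA => rSQF => rSQQF => rFAQQF => rrAQQF => rrSQQF => rrFAQQF => rrcrrAQQF => rrcrrrQQF => rrcrrrlQF => rrcrrrlrF => rrcrrrlrcrr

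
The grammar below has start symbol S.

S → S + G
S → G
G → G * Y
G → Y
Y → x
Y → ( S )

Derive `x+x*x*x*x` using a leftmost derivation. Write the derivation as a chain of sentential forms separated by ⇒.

S ⇒ S+G   [S → S + G]
S+G ⇒ G+G   [S → G]
G+G ⇒ Y+G   [G → Y]
Y+G ⇒ x+G   [Y → x]
x+G ⇒ x+G*Y   [G → G * Y]
x+G*Y ⇒ x+G*Y*Y   [G → G * Y]
x+G*Y*Y ⇒ x+G*Y*Y*Y   [G → G * Y]
x+G*Y*Y*Y ⇒ x+Y*Y*Y*Y   [G → Y]
x+Y*Y*Y*Y ⇒ x+x*Y*Y*Y   [Y → x]
x+x*Y*Y*Y ⇒ x+x*x*Y*Y   [Y → x]
x+x*x*Y*Y ⇒ x+x*x*x*Y   [Y → x]
x+x*x*x*Y ⇒ x+x*x*x*x   [Y → x]

S⇒S+G⇒G+G⇒Y+G⇒x+G⇒x+G*Y⇒x+G*Y*Y⇒x+G*Y*Y*Y⇒x+Y*Y*Y*Y⇒x+x*Y*Y*Y⇒x+x*x*Y*Y⇒x+x*x*x*Y⇒x+x*x*x*x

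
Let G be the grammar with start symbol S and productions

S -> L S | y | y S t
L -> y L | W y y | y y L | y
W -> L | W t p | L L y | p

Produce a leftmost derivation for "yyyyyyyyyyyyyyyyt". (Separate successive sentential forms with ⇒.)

S ⇒ ySt ⇒ yLSt ⇒ yyyLSt ⇒ yyyyyLSt ⇒ yyyyyyyLSt ⇒ yyyyyyyyLSt ⇒ yyyyyyyyyyLSt ⇒ yyyyyyyyyyyyLSt ⇒ yyyyyyyyyyyyyyLSt ⇒ yyyyyyyyyyyyyyySt ⇒ yyyyyyyyyyyyyyyyt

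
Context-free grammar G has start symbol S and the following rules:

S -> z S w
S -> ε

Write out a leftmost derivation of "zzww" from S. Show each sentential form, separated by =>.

S => zSw   [S -> z S w]
zSw => zzSww   [S -> z S w]
zzSww => zzww   [S -> ε]

S=>zSw=>zzSww=>zzww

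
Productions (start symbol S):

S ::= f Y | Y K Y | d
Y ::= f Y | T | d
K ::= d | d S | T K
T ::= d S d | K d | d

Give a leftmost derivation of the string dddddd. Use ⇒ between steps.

S ⇒ YKY ⇒ TKY ⇒ KdKY ⇒ TKdKY ⇒ dKdKY ⇒ ddSdKY ⇒ ddddKY ⇒ dddddY ⇒ dddddd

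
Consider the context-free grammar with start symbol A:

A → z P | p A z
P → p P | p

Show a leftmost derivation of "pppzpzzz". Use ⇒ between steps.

A ⇒ pAz ⇒ ppAzz ⇒ pppAzzz ⇒ pppzPzzz ⇒ pppzpzzz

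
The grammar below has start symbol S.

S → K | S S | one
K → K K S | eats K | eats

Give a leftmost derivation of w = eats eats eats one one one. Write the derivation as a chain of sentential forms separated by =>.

S => S S   [S → S S]
S S => S S S   [S → S S]
S S S => K S S   [S → K]
K S S => K K S S S   [K → K K S]
K K S S S => eats K K S S S   [K → eats K]
eats K K S S S => eats eats K S S S   [K → eats]
eats eats K S S S => eats eats eats S S S   [K → eats]
eats eats eats S S S => eats eats eats one S S   [S → one]
eats eats eats one S S => eats eats eats one one S   [S → one]
eats eats eats one one S => eats eats eats one one one   [S → one]

S => S S => S S S => K S S => K K S S S => eats K K S S S => eats eats K S S S => eats eats eats S S S => eats eats eats one S S => eats eats eats one one S => eats eats eats one one one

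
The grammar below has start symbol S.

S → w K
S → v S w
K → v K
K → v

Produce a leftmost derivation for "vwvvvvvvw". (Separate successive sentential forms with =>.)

S => vSw   [S → v S w]
vSw => vwKw   [S → w K]
vwKw => vwvKw   [K → v K]
vwvKw => vwvvKw   [K → v K]
vwvvKw => vwvvvKw   [K → v K]
vwvvvKw => vwvvvvKw   [K → v K]
vwvvvvKw => vwvvvvvKw   [K → v K]
vwvvvvvKw => vwvvvvvvw   [K → v]

S => vSw => vwKw => vwvKw => vwvvKw => vwvvvKw => vwvvvvKw => vwvvvvvKw => vwvvvvvvw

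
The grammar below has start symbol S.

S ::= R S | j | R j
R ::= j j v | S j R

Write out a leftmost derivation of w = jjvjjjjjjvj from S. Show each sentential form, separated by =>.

S=>RS=>SjRS=>RjjRS=>jjvjjRS=>jjvjjSjRS=>jjvjjjjRS=>jjvjjjjjjvS=>jjvjjjjjjvj

S => RS   [S ::= R S]
RS => SjRS   [R ::= S j R]
SjRS => RjjRS   [S ::= R j]
RjjRS => jjvjjRS   [R ::= j j v]
jjvjjRS => jjvjjSjRS   [R ::= S j R]
jjvjjSjRS => jjvjjjjRS   [S ::= j]
jjvjjjjRS => jjvjjjjjjvS   [R ::= j j v]
jjvjjjjjjvS => jjvjjjjjjvj   [S ::= j]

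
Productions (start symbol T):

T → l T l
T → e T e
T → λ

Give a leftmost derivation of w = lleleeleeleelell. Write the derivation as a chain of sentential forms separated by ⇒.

T ⇒ lTl ⇒ llTll ⇒ lleTell ⇒ llelTlell ⇒ lleleTelell ⇒ lleleeTeelell ⇒ lleleelTleelell ⇒ lleleeleTeleelell ⇒ lleleeleeleelell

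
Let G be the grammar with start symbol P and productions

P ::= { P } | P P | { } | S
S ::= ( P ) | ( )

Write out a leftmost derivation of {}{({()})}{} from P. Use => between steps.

P => PP   [P ::= P P]
PP => {}P   [P ::= { }]
{}P => {}PP   [P ::= P P]
{}PP => {}{P}P   [P ::= { P }]
{}{P}P => {}{S}P   [P ::= S]
{}{S}P => {}{(P)}P   [S ::= ( P )]
{}{(P)}P => {}{({P})}P   [P ::= { P }]
{}{({P})}P => {}{({S})}P   [P ::= S]
{}{({S})}P => {}{({()})}P   [S ::= ( )]
{}{({()})}P => {}{({()})}{}   [P ::= { }]

P => PP => {}P => {}PP => {}{P}P => {}{S}P => {}{(P)}P => {}{({P})}P => {}{({S})}P => {}{({()})}P => {}{({()})}{}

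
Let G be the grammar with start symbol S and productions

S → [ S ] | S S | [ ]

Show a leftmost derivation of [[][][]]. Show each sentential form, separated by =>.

S=>[S]=>[SS]=>[SSS]=>[[]SS]=>[[][]S]=>[[][][]]

S => [S]   [S → [ S ]]
[S] => [SS]   [S → S S]
[SS] => [SSS]   [S → S S]
[SSS] => [[]SS]   [S → [ ]]
[[]SS] => [[][]S]   [S → [ ]]
[[][]S] => [[][][]]   [S → [ ]]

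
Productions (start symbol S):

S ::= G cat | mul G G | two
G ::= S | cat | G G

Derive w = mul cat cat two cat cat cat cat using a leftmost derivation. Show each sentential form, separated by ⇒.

S ⇒ mul G G ⇒ mul cat G ⇒ mul cat G G ⇒ mul cat S G ⇒ mul cat G cat G ⇒ mul cat G G cat G ⇒ mul cat cat G cat G ⇒ mul cat cat G G cat G ⇒ mul cat cat G G G cat G ⇒ mul cat cat S G G cat G ⇒ mul cat cat two G G cat G ⇒ mul cat cat two cat G cat G ⇒ mul cat cat two cat cat cat G ⇒ mul cat cat two cat cat cat cat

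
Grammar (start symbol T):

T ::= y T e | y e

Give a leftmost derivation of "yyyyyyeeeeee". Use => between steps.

T => yTe   [T ::= y T e]
yTe => yyTee   [T ::= y T e]
yyTee => yyyTeee   [T ::= y T e]
yyyTeee => yyyyTeeee   [T ::= y T e]
yyyyTeeee => yyyyyTeeeee   [T ::= y T e]
yyyyyTeeeee => yyyyyyeeeeee   [T ::= y e]

T=>yTe=>yyTee=>yyyTeee=>yyyyTeeee=>yyyyyTeeeee=>yyyyyyeeeeee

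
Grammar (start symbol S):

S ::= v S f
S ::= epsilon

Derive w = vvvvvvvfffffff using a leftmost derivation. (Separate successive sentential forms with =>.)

S => vSf => vvSff => vvvSfff => vvvvSffff => vvvvvSfffff => vvvvvvSffffff => vvvvvvvSfffffff => vvvvvvvfffffff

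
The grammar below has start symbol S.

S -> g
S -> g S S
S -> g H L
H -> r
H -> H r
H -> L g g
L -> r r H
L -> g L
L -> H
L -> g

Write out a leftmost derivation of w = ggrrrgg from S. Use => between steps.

S => gSS   [S -> g S S]
gSS => ggHLS   [S -> g H L]
ggHLS => ggHrLS   [H -> H r]
ggHrLS => ggHrrLS   [H -> H r]
ggHrrLS => ggrrrLS   [H -> r]
ggrrrLS => ggrrrgS   [L -> g]
ggrrrgS => ggrrrgg   [S -> g]

S => gSS => ggHLS => ggHrLS => ggHrrLS => ggrrrLS => ggrrrgS => ggrrrgg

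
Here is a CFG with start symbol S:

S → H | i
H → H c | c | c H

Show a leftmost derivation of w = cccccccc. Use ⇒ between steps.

S ⇒ H ⇒ cH ⇒ ccH ⇒ cccH ⇒ ccccH ⇒ cccccH ⇒ cccccHc ⇒ ccccccHc ⇒ cccccccc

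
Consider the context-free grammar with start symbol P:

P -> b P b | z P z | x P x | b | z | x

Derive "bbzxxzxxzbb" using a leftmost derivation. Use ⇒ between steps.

P ⇒ bPb   [P -> b P b]
bPb ⇒ bbPbb   [P -> b P b]
bbPbb ⇒ bbzPzbb   [P -> z P z]
bbzPzbb ⇒ bbzxPxzbb   [P -> x P x]
bbzxPxzbb ⇒ bbzxxPxxzbb   [P -> x P x]
bbzxxPxxzbb ⇒ bbzxxzxxzbb   [P -> z]

P ⇒ bPb ⇒ bbPbb ⇒ bbzPzbb ⇒ bbzxPxzbb ⇒ bbzxxPxxzbb ⇒ bbzxxzxxzbb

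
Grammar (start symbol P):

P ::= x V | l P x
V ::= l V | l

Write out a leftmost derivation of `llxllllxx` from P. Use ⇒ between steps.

P ⇒ lPx ⇒ llPxx ⇒ llxVxx ⇒ llxlVxx ⇒ llxllVxx ⇒ llxlllVxx ⇒ llxllllxx

P ⇒ lPx   [P ::= l P x]
lPx ⇒ llPxx   [P ::= l P x]
llPxx ⇒ llxVxx   [P ::= x V]
llxVxx ⇒ llxlVxx   [V ::= l V]
llxlVxx ⇒ llxllVxx   [V ::= l V]
llxllVxx ⇒ llxlllVxx   [V ::= l V]
llxlllVxx ⇒ llxllllxx   [V ::= l]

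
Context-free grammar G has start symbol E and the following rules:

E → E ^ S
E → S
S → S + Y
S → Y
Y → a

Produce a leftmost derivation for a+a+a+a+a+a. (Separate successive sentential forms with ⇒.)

E ⇒ S ⇒ S+Y ⇒ S+Y+Y ⇒ S+Y+Y+Y ⇒ S+Y+Y+Y+Y ⇒ S+Y+Y+Y+Y+Y ⇒ Y+Y+Y+Y+Y+Y ⇒ a+Y+Y+Y+Y+Y ⇒ a+a+Y+Y+Y+Y ⇒ a+a+a+Y+Y+Y ⇒ a+a+a+a+Y+Y ⇒ a+a+a+a+a+Y ⇒ a+a+a+a+a+a

E ⇒ S   [E → S]
S ⇒ S+Y   [S → S + Y]
S+Y ⇒ S+Y+Y   [S → S + Y]
S+Y+Y ⇒ S+Y+Y+Y   [S → S + Y]
S+Y+Y+Y ⇒ S+Y+Y+Y+Y   [S → S + Y]
S+Y+Y+Y+Y ⇒ S+Y+Y+Y+Y+Y   [S → S + Y]
S+Y+Y+Y+Y+Y ⇒ Y+Y+Y+Y+Y+Y   [S → Y]
Y+Y+Y+Y+Y+Y ⇒ a+Y+Y+Y+Y+Y   [Y → a]
a+Y+Y+Y+Y+Y ⇒ a+a+Y+Y+Y+Y   [Y → a]
a+a+Y+Y+Y+Y ⇒ a+a+a+Y+Y+Y   [Y → a]
a+a+a+Y+Y+Y ⇒ a+a+a+a+Y+Y   [Y → a]
a+a+a+a+Y+Y ⇒ a+a+a+a+a+Y   [Y → a]
a+a+a+a+a+Y ⇒ a+a+a+a+a+a   [Y → a]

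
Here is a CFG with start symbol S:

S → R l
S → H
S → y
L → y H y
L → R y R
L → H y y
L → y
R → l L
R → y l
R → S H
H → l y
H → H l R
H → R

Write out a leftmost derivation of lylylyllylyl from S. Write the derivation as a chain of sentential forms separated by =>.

S => Rl => lLl => lyHyl => lyHlRyl => lyHlRlRyl => lylylRlRyl => lylylyllRyl => lylylyllylyl

S => Rl   [S → R l]
Rl => lLl   [R → l L]
lLl => lyHyl   [L → y H y]
lyHyl => lyHlRyl   [H → H l R]
lyHlRyl => lyHlRlRyl   [H → H l R]
lyHlRlRyl => lylylRlRyl   [H → l y]
lylylRlRyl => lylylyllRyl   [R → y l]
lylylyllRyl => lylylyllylyl   [R → y l]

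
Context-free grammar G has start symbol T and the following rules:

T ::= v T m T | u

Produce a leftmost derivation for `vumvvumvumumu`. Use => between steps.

T => vTmT   [T ::= v T m T]
vTmT => vumT   [T ::= u]
vumT => vumvTmT   [T ::= v T m T]
vumvTmT => vumvvTmTmT   [T ::= v T m T]
vumvvTmTmT => vumvvumTmT   [T ::= u]
vumvvumTmT => vumvvumvTmTmT   [T ::= v T m T]
vumvvumvTmTmT => vumvvumvumTmT   [T ::= u]
vumvvumvumTmT => vumvvumvumumT   [T ::= u]
vumvvumvumumT => vumvvumvumumu   [T ::= u]

T => vTmT => vumT => vumvTmT => vumvvTmTmT => vumvvumTmT => vumvvumvTmTmT => vumvvumvumTmT => vumvvumvumumT => vumvvumvumumu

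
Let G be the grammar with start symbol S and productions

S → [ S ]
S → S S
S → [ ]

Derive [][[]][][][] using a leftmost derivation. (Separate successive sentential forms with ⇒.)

S ⇒ SS   [S → S S]
SS ⇒ SSS   [S → S S]
SSS ⇒ SSSS   [S → S S]
SSSS ⇒ SSSSS   [S → S S]
SSSSS ⇒ []SSSS   [S → [ ]]
[]SSSS ⇒ [][S]SSS   [S → [ S ]]
[][S]SSS ⇒ [][[]]SSS   [S → [ ]]
[][[]]SSS ⇒ [][[]][]SS   [S → [ ]]
[][[]][]SS ⇒ [][[]][][]S   [S → [ ]]
[][[]][][]S ⇒ [][[]][][][]   [S → [ ]]

S⇒SS⇒SSS⇒SSSS⇒SSSSS⇒[]SSSS⇒[][S]SSS⇒[][[]]SSS⇒[][[]][]SS⇒[][[]][][]S⇒[][[]][][][]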